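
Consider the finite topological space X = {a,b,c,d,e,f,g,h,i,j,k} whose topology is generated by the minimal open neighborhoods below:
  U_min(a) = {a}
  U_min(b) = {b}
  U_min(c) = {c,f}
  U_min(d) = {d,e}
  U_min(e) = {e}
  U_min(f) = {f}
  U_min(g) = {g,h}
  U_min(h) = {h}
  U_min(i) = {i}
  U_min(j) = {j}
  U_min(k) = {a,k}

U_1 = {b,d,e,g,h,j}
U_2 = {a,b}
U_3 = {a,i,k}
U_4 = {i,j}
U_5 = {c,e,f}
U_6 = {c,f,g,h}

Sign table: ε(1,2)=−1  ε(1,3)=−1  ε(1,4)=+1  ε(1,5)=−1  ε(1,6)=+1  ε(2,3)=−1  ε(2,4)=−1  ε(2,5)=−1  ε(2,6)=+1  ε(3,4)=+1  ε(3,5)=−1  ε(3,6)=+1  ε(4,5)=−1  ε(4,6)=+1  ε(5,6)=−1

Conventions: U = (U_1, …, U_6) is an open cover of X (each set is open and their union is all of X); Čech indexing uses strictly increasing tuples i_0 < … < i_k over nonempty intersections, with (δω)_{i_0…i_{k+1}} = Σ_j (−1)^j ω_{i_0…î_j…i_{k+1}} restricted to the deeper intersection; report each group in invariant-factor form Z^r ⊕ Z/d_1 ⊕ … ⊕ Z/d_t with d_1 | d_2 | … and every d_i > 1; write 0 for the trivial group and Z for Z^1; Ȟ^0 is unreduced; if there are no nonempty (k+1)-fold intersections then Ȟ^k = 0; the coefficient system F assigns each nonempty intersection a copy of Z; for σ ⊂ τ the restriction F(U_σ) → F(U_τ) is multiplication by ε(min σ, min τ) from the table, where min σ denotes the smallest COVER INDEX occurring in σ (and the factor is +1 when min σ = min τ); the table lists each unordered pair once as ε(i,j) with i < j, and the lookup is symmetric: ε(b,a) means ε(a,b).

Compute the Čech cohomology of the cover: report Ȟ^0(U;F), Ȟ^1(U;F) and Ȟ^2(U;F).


Ȟ^0 = Z; Ȟ^1 = Z^2; Ȟ^2 = 0

nonempty intersections:
  U12={b} U14={j} U15={e} U16={g,h} U23={a} U34={i} U56={c,f}
C dims 6,7; δ0: rk 5, SNF 1^5
Ȟ^0: (6−5)−0=1 ⇒ Z
Ȟ^1: (7−0)−5=2 ⇒ Z^2
Ȟ^2: (0−0)−0=0 ⇒ 0


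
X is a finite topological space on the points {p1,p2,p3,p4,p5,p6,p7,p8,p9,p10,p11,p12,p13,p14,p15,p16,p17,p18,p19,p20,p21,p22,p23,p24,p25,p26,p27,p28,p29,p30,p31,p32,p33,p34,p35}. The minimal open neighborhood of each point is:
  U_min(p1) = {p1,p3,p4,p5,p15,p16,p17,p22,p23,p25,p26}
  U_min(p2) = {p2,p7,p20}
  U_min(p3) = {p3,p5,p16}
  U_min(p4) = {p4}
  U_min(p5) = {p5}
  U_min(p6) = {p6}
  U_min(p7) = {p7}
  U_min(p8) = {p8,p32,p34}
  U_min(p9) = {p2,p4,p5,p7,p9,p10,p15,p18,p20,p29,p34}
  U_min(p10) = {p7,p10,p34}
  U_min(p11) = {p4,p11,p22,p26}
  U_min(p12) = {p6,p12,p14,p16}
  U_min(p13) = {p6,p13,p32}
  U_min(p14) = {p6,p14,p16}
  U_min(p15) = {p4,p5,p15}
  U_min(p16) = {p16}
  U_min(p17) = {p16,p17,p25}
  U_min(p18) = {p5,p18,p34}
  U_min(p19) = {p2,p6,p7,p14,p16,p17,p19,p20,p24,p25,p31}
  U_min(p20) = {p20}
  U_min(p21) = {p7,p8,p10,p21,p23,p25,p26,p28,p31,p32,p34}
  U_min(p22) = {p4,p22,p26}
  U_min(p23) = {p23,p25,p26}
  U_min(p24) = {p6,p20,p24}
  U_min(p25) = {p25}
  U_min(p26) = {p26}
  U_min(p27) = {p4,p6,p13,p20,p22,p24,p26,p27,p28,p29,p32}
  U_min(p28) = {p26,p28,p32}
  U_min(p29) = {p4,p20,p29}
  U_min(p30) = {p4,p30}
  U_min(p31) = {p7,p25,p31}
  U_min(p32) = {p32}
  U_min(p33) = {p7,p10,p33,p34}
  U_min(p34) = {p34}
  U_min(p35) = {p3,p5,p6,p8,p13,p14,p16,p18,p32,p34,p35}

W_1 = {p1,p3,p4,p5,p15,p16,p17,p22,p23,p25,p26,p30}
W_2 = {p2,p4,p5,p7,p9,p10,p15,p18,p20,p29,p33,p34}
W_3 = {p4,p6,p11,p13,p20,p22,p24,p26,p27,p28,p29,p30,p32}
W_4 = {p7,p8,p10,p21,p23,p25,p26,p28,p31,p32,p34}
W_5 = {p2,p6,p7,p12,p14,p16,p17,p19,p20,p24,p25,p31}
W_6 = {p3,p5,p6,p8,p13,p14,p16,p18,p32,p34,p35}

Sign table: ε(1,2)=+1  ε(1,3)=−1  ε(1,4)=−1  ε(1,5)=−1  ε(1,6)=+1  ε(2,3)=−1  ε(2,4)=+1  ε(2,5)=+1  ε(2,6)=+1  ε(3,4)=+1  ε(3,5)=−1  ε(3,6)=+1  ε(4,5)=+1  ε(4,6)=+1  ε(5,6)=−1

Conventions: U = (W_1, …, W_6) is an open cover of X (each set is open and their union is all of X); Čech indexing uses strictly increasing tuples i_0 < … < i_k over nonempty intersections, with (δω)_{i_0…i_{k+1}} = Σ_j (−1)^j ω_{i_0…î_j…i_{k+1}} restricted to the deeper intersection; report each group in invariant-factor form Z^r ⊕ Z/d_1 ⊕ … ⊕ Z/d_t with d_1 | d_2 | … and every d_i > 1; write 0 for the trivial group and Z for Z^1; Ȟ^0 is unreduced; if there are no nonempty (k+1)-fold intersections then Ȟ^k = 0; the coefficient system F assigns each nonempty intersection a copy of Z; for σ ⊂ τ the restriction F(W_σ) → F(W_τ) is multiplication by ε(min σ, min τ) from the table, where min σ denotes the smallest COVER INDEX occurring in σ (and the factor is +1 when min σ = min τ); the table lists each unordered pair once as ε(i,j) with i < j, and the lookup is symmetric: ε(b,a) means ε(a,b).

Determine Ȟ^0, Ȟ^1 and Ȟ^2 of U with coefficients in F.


nonempty intersections:
  W12={p4,p5,p15} W13={p4,p22,p26,p30} W14={p23,p25,p26} W15={p16,p17,p25} W16={p3,p5,p16} W23={p4,p20,p29} W24={p7,p10,p34} W25={p2,p7,p20} W26={p5,p18,p34} W34={p26,p28,p32} W35={p6,p20,p24} W36={p6,p13,p32} W45={p7,p25,p31} W46={p8,p32,p34} W56={p6,p14,p16}
  W123={p4} W126={p5} W134={p26} W145={p25} W156={p16} W235={p20} W245={p7} W246={p34} W346={p32} W356={p6}
C dims 6,15,10; δ0: rk 6, SNF 1^5·2; δ1: rk 9, SNF 1^9
Ȟ^0: (6−6)−0=0 ⇒ 0
Ȟ^1: (15−9)−6=0 plus torsion [2] ⇒ Z/2
Ȟ^2: (10−0)−9=1 ⇒ Z

Ȟ^0(U;F) ≅ 0, Ȟ^1(U;F) ≅ Z/2 and Ȟ^2(U;F) ≅ Z


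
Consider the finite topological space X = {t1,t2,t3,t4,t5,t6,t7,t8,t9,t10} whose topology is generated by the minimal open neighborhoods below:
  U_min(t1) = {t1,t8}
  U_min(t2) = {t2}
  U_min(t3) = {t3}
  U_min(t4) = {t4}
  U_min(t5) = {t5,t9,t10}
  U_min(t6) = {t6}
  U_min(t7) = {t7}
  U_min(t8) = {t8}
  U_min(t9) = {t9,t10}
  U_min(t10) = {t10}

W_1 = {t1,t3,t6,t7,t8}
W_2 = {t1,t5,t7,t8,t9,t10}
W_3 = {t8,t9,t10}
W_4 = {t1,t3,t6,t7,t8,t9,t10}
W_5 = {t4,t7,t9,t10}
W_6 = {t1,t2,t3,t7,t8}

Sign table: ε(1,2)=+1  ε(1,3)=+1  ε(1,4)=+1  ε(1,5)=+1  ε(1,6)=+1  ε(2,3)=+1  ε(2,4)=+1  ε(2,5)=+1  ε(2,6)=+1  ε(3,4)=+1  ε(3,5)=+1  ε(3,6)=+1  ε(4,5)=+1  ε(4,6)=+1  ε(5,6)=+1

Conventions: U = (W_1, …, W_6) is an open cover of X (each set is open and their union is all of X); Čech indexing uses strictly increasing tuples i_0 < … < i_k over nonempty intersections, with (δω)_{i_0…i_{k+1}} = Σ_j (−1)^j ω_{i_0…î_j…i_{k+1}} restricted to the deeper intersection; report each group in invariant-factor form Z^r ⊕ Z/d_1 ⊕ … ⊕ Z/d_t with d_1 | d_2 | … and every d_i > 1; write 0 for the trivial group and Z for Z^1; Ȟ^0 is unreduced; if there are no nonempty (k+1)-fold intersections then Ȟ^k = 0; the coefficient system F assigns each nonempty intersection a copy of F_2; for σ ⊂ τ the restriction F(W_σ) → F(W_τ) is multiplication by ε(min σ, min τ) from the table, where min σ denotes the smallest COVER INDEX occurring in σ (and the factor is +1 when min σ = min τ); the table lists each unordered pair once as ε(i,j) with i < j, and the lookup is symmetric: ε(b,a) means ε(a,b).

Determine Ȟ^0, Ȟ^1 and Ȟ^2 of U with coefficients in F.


intersection data:
  W12={t1,t7,t8} W13={t8} W14={t1,t3,t6,t7,t8} W15={t7} W16={t1,t3,t7,t8} W23={t8,t9,t10} W24={t1,t7,t8,t9,t10} W25={t7,t9,t10} W26={t1,t7,t8} W34={t8,t9,t10} W35={t9,t10} W36={t8} W45={t7,t9,t10} W46={t1,t3,t7,t8} W56={t7}
  W123={t8} W124={t1,t7,t8} W125={t7} W126={t1,t7,t8} W134={t8} W136={t8} W145={t7} W146={t1,t3,t7,t8} W156={t7} W234={t8,t9,t10} W235={t9,t10} W236={t8} W245={t7,t9,t10} W246={t1,t7,t8} W256={t7} W345={t9,t10} W346={t8} W456={t7}
  W1234={t8} W1236={t8} W1245={t7} W1246={t1,t7,t8} W1256={t7} W1346={t8} W1456={t7} W2345={t9,t10} W2346={t8} W2456={t7}
  W12346={t8} W12456={t7}
C dims 6,15,18,10; δ0: rk_F2 5; δ1: rk_F2 10; δ2: rk_F2 8
Ȟ^0 = (6 − 5) − 0 = 1, so Ȟ^0 ≅ Z/2
Ȟ^1 = (15 − 10) − 5 = 0, so Ȟ^1 ≅ 0
Ȟ^2 = (18 − 8) − 10 = 0, so Ȟ^2 ≅ 0

Ȟ^0(U;F) ≅ Z/2, Ȟ^1(U;F) ≅ 0, Ȟ^2(U;F) ≅ 0


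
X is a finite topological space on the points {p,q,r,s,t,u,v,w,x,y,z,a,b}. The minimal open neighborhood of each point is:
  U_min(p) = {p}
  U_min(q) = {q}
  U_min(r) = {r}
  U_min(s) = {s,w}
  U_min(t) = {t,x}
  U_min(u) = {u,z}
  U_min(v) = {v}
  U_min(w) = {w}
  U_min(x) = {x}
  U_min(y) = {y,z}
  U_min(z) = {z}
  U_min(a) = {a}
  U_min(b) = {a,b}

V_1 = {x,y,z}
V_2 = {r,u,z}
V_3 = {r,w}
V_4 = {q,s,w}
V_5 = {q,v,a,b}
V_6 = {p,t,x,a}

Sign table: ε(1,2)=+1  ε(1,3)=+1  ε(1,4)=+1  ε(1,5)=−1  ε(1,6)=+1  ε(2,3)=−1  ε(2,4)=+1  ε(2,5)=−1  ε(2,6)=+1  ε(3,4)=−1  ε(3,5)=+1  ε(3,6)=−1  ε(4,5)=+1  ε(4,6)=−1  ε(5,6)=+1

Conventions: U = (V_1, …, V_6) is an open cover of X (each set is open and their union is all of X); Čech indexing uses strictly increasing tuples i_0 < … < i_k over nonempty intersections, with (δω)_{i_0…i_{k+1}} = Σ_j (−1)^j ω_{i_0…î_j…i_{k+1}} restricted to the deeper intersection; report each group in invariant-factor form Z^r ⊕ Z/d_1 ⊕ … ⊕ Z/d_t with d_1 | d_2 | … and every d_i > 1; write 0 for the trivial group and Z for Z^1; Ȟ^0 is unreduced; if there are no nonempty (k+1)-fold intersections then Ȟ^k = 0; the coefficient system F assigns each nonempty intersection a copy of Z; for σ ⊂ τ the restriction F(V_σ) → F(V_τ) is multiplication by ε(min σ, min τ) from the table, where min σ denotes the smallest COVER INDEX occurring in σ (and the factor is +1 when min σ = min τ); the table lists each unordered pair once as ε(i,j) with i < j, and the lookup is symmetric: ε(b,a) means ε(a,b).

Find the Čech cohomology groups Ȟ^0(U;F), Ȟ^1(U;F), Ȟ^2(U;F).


nerve of the cover:
  V12={z} V16={x} V23={r} V34={w} V45={q} V56={a}
C dims 6,6; δ0: rk 5, SNF 1^5
Ȟ^0 = (6 − 5) − 0 = 1, so Ȟ^0 ≅ Z
Ȟ^1 = (6 − 0) − 5 = 1, so Ȟ^1 ≅ Z
Ȟ^2 = (0 − 0) − 0 = 0, so Ȟ^2 ≅ 0

Ȟ^0(U;F) ≅ Z,  Ȟ^1(U;F) ≅ Z,  Ȟ^2(U;F) ≅ 0


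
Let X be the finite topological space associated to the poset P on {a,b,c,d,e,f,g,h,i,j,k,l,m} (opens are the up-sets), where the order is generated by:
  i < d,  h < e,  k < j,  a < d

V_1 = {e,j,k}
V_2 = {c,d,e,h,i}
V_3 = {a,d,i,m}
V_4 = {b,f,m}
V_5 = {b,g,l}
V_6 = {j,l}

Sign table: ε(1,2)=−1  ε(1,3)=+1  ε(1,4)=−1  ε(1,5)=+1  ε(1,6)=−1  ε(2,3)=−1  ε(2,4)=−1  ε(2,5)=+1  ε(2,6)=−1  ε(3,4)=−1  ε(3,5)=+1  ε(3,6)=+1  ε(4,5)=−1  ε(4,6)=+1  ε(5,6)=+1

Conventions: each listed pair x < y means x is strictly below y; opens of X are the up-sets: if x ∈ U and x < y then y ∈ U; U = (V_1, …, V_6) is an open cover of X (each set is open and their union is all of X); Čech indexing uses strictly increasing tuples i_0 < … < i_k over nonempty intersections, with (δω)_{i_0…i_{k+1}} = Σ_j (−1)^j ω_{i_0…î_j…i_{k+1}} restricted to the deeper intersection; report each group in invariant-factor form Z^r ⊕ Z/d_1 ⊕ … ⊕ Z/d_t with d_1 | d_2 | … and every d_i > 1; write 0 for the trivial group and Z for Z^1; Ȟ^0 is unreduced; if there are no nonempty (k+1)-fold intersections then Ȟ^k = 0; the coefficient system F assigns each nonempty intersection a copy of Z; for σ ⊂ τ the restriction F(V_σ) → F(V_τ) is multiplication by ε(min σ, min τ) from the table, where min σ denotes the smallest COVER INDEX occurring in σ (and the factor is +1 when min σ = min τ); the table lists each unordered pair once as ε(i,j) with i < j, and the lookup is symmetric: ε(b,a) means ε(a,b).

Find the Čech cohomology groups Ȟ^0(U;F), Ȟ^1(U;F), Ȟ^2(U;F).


cover nerve:
  V12={e} V16={j} V23={d,i} V34={m} V45={b} V56={l}
C dims 6,6; δ0: rk 6, SNF 1^5·2
Ȟ^0: (6−6)−0=0 ⇒ 0
Ȟ^1: (6−0)−6=0 plus torsion [2] ⇒ Z/2
Ȟ^2: (0−0)−0=0 ⇒ 0

Ȟ^0 ≅ 0,  Ȟ^1 ≅ Z/2,  Ȟ^2 ≅ 0


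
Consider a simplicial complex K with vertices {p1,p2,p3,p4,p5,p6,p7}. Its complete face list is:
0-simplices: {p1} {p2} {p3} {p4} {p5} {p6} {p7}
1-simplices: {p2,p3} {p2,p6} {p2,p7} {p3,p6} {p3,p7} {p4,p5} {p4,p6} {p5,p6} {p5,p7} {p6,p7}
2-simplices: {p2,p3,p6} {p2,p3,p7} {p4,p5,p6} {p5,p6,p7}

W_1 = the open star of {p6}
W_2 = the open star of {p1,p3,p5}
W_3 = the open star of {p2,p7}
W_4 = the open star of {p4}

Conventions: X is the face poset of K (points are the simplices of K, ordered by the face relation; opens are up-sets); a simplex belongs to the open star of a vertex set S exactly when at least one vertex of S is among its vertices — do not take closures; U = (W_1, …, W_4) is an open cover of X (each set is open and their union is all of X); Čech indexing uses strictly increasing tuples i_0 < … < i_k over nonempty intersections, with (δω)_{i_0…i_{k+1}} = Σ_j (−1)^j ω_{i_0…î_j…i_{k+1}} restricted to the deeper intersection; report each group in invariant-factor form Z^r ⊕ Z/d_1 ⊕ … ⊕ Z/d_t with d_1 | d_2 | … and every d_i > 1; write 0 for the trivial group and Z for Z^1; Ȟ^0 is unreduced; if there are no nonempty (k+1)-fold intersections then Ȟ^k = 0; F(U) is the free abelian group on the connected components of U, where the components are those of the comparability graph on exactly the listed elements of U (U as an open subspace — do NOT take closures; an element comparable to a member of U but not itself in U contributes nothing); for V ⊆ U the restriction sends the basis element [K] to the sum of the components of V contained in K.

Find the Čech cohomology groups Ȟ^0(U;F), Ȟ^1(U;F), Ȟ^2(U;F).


Ȟ^0(U;F) ≅ Z^2; Ȟ^1(U;F) ≅ Z; Ȟ^2(U;F) ≅ 0

nerve simplices:
  W1={{p6},{p2,p6},{p3,p6},{p4,p6},{p5,p6},{p6,p7},{p2,p3,p6},{p4,p5,p6},{p5,p6,p7}} W2={{p1},{p3},{p5},{p2,p3},{p3,p6},{p3,p7},{p4,p5},{p5,p6},{p5,p7},{p2,p3,p6},{p2,p3,p7},{p4,p5,p6},{p5,p6,p7}} W3={{p2},{p7},{p2,p3},{p2,p6},{p2,p7},{p3,p7},{p5,p7},{p6,p7},{p2,p3,p6},{p2,p3,p7},{p5,p6,p7}} W4={{p4},{p4,p5},{p4,p6},{p4,p5,p6}}
  W12={{p3,p6},{p5,p6},{p2,p3,p6},{p4,p5,p6},{p5,p6,p7}} W13={{p2,p6},{p6,p7},{p2,p3,p6},{p5,p6,p7}} W14={{p4,p6},{p4,p5,p6}} W23={{p2,p3},{p3,p7},{p5,p7},{p2,p3,p6},{p2,p3,p7},{p5,p6,p7}} W24={{p4,p5},{p4,p5,p6}}
  W123={{p2,p3,p6},{p5,p6,p7}} W124={{p4,p5,p6}}
components per intersection:
  W1: {{p6},{p2,p6},{p3,p6},{p4,p6},{p5,p6},{p6,p7},{p2,p3,p6},{p4,p5,p6},{p5,p6,p7}}
  W2: {{p1}} {{p3},{p2,p3},{p3,p6},{p3,p7},{p2,p3,p6},{p2,p3,p7}} {{p5},{p4,p5},{p5,p6},{p5,p7},{p4,p5,p6},{p5,p6,p7}}
  W3: {{p2},{p7},{p2,p3},{p2,p6},{p2,p7},{p3,p7},{p5,p7},{p6,p7},{p2,p3,p6},{p2,p3,p7},{p5,p6,p7}}
  W4: {{p4},{p4,p5},{p4,p6},{p4,p5,p6}}
  W12: {{p3,p6},{p2,p3,p6}} {{p5,p6},{p4,p5,p6},{p5,p6,p7}}
  W13: {{p2,p6},{p2,p3,p6}} {{p6,p7},{p5,p6,p7}}
  W14: {{p4,p6},{p4,p5,p6}}
  W23: {{p2,p3},{p3,p7},{p2,p3,p6},{p2,p3,p7}} {{p5,p7},{p5,p6,p7}}
  W24: {{p4,p5},{p4,p5,p6}}
  W123: {{p2,p3,p6}} {{p5,p6,p7}}
  W124: {{p4,p5,p6}}
C dims 6,8,3; δ0: rk 4, SNF 1^4; δ1: rk 3, SNF 1^3
degree 0: 6−4−0 = 2 → Ȟ^0 ≅ Z^2
degree 1: 8−3−4 = 1 → Ȟ^1 ≅ Z
degree 2: 3−0−3 = 0 → Ȟ^2 ≅ 0


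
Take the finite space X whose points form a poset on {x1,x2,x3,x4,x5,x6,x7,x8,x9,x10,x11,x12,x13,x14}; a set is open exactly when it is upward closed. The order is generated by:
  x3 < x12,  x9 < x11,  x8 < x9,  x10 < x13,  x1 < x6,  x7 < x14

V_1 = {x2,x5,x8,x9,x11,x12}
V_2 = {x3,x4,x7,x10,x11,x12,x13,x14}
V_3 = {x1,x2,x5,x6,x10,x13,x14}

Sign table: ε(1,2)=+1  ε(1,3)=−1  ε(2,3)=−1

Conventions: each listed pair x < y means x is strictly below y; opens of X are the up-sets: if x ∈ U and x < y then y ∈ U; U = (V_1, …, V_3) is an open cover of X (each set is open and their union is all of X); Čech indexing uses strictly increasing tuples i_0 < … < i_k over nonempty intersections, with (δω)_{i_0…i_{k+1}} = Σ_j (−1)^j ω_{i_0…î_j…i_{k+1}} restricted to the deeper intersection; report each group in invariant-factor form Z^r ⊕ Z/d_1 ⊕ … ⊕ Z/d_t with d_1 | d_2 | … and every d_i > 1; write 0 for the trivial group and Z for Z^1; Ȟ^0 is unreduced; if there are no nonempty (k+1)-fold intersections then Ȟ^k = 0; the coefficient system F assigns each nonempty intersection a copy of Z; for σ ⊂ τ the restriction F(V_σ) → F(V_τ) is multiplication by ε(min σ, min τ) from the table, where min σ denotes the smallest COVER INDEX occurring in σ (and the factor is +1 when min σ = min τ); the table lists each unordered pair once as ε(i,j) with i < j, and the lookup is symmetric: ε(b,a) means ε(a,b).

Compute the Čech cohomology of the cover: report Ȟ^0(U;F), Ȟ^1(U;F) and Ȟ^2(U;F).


Ȟ^0 ≅ Z; Ȟ^1 ≅ Z; Ȟ^2 ≅ 0

nerve simplices:
  V12={x11,x12} V13={x2,x5} V23={x10,x13,x14}
C dims 3,3; δ0: rk 2, SNF 1^2
degree 0: 3−2−0 = 1 → Ȟ^0 ≅ Z
degree 1: 3−0−2 = 1 → Ȟ^1 ≅ Z
degree 2: 0−0−0 = 0 → Ȟ^2 ≅ 0


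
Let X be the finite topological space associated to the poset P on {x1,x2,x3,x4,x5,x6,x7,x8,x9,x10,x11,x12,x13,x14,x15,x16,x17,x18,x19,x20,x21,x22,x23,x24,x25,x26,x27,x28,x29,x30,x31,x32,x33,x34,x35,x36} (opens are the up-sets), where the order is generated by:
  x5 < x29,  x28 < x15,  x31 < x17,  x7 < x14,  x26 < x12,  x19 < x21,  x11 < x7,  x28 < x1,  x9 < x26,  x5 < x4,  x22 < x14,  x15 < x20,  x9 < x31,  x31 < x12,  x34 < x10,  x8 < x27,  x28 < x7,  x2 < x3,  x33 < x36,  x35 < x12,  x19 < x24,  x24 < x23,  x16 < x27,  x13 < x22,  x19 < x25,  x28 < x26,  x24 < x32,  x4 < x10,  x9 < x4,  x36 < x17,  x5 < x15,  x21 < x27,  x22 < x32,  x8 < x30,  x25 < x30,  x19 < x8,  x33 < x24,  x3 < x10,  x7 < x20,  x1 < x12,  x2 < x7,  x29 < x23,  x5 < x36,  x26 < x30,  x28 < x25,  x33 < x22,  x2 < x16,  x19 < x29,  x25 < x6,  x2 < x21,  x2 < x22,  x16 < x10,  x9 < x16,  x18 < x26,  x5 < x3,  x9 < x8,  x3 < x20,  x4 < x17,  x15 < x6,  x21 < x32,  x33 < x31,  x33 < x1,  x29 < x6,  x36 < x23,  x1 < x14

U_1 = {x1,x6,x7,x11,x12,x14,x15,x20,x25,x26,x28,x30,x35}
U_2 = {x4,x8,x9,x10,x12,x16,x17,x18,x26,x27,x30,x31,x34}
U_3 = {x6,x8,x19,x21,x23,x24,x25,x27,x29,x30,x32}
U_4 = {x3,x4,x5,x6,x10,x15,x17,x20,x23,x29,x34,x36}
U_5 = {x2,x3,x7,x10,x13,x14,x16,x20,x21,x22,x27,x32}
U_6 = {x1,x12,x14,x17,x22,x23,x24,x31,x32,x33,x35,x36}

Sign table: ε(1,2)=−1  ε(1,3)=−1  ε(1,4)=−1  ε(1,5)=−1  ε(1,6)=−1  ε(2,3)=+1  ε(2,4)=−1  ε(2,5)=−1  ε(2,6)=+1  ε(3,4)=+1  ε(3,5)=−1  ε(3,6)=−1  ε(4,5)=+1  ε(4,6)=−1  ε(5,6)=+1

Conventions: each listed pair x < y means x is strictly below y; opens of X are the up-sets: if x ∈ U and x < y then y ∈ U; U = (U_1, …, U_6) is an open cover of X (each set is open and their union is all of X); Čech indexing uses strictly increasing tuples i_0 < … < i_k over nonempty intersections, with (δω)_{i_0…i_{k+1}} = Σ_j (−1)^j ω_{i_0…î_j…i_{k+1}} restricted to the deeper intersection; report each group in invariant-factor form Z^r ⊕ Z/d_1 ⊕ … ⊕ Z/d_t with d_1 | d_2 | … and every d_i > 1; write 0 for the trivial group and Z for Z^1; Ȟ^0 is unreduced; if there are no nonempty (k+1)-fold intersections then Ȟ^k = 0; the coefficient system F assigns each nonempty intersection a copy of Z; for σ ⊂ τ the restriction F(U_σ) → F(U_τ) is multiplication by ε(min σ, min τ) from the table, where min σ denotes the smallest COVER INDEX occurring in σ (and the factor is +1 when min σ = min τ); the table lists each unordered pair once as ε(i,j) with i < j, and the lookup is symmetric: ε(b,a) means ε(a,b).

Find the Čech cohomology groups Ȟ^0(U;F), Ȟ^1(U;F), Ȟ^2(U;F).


Ȟ^0(U;F) ≅ 0; Ȟ^1(U;F) ≅ Z/2; Ȟ^2(U;F) ≅ Z

intersection data:
  U12={x12,x26,x30} U13={x6,x25,x30} U14={x6,x15,x20} U15={x7,x14,x20} U16={x1,x12,x14,x35} U23={x8,x27,x30} U24={x4,x10,x17,x34} U25={x10,x16,x27} U26={x12,x17,x31} U34={x6,x23,x29} U35={x21,x27,x32} U36={x23,x24,x32} U45={x3,x10,x20} U46={x17,x23,x36} U56={x14,x22,x32}
  U123={x30} U126={x12} U134={x6} U145={x20} U156={x14} U235={x27} U245={x10} U246={x17} U346={x23} U356={x32}
C dims 6,15,10; δ0: rk 6, SNF 1^5·2; δ1: rk 9, SNF 1^9
Ȟ^0 = (6 − 6) − 0 = 0, so Ȟ^0 ≅ 0
Ȟ^1 = (15 − 9) − 6 = 0 plus torsion [2], so Ȟ^1 ≅ Z/2
Ȟ^2 = (10 − 0) − 9 = 1, so Ȟ^2 ≅ Z


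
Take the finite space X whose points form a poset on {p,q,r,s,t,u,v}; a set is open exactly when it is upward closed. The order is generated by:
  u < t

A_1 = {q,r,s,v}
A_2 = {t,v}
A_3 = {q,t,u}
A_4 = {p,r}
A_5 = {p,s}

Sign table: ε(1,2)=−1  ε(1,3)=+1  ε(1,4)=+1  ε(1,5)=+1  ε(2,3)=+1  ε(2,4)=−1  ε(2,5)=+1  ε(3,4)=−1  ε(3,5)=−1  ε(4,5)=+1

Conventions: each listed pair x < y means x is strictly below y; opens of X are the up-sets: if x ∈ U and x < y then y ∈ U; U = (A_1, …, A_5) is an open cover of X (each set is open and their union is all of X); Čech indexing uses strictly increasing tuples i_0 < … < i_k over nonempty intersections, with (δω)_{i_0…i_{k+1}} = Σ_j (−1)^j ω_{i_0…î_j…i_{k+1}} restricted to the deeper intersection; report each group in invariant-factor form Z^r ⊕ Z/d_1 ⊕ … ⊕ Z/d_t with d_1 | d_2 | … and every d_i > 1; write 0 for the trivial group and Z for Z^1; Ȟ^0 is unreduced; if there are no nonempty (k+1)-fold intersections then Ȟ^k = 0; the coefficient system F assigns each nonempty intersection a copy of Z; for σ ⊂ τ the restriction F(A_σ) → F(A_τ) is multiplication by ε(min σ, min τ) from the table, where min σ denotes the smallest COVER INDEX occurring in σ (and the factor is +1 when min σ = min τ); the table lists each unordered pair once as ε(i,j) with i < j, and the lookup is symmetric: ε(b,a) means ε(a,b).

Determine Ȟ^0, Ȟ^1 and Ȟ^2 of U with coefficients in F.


intersection data:
  A12={v} A13={q} A14={r} A15={s} A23={t} A45={p}
C dims 5,6; δ0: rk 5, SNF 1^4·2
Ȟ^0 = (5 − 5) − 0 = 0, so Ȟ^0 ≅ 0
Ȟ^1 = (6 − 0) − 5 = 1 plus torsion [2], so Ȟ^1 ≅ Z ⊕ Z/2
Ȟ^2 = (0 − 0) − 0 = 0, so Ȟ^2 ≅ 0

Ȟ^0 ≅ 0,  Ȟ^1 ≅ Z ⊕ Z/2,  Ȟ^2 ≅ 0


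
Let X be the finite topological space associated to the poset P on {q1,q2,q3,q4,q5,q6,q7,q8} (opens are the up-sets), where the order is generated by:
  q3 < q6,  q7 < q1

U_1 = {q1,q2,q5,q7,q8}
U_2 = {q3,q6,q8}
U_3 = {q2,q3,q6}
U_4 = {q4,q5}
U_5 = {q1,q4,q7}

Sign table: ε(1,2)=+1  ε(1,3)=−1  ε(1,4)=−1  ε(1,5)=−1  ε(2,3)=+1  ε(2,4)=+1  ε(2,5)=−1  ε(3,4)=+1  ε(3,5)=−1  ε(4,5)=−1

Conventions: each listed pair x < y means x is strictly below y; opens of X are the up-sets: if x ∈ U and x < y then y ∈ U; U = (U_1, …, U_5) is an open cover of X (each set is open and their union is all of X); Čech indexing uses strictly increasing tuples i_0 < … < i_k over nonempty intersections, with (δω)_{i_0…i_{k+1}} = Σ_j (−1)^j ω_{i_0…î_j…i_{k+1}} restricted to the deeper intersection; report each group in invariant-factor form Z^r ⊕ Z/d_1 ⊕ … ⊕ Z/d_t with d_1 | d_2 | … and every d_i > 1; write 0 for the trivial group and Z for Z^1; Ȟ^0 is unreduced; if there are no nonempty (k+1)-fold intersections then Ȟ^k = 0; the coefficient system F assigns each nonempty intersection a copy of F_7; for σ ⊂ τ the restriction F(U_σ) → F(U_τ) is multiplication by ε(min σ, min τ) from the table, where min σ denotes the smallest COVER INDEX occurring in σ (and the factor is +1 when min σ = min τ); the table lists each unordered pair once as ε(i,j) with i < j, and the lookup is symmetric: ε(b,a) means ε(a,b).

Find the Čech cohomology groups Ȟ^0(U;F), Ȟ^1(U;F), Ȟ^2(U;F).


nonempty overlaps:
  U12={q8} U13={q2} U14={q5} U15={q1,q7} U23={q3,q6} U45={q4}
C dims 5,6; δ0: rk_F7 5
degree 0: 5−5−0 = 0 → Ȟ^0 ≅ 0
degree 1: 6−0−5 = 1 → Ȟ^1 ≅ Z/7
degree 2: 0−0−0 = 0 → Ȟ^2 ≅ 0

Ȟ^0(U;F) ≅ 0, Ȟ^1(U;F) ≅ Z/7 and Ȟ^2(U;F) ≅ 0


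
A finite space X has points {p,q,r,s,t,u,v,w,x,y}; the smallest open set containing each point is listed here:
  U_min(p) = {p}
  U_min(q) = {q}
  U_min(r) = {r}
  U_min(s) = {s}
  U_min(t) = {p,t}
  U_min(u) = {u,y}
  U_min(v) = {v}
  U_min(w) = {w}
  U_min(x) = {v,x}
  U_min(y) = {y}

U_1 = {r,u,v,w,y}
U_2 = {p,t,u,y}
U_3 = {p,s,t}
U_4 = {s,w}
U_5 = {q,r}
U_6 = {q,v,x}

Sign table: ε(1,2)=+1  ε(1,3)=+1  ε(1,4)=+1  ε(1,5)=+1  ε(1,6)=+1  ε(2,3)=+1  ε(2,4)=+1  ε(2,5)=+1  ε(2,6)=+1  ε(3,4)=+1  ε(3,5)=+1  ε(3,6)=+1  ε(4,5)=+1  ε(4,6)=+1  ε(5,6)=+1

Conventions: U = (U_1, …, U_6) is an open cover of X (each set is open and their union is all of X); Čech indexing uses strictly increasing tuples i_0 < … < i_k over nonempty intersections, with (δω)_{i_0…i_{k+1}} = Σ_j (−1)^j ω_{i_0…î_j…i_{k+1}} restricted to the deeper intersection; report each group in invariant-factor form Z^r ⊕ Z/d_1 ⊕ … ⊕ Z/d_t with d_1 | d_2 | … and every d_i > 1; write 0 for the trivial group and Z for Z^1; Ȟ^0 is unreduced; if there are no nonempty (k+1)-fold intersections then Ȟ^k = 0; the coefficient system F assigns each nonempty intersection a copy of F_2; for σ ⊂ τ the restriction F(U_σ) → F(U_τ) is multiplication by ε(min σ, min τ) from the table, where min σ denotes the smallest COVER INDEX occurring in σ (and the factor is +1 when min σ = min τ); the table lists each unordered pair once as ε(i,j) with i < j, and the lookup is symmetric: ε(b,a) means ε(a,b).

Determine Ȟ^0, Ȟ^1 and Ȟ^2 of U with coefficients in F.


nonempty intersections:
  U12={u,y} U14={w} U15={r} U16={v} U23={p,t} U34={s} U56={q}
C dims 6,7; δ0: rk_F2 5
Ȟ^0: (6−5)−0=1 ⇒ Z/2
Ȟ^1: (7−0)−5=2 ⇒ Z/2 ⊕ Z/2
Ȟ^2: (0−0)−0=0 ⇒ 0

Ȟ^0 ≅ Z/2; Ȟ^1 ≅ Z/2 ⊕ Z/2; Ȟ^2 ≅ 0


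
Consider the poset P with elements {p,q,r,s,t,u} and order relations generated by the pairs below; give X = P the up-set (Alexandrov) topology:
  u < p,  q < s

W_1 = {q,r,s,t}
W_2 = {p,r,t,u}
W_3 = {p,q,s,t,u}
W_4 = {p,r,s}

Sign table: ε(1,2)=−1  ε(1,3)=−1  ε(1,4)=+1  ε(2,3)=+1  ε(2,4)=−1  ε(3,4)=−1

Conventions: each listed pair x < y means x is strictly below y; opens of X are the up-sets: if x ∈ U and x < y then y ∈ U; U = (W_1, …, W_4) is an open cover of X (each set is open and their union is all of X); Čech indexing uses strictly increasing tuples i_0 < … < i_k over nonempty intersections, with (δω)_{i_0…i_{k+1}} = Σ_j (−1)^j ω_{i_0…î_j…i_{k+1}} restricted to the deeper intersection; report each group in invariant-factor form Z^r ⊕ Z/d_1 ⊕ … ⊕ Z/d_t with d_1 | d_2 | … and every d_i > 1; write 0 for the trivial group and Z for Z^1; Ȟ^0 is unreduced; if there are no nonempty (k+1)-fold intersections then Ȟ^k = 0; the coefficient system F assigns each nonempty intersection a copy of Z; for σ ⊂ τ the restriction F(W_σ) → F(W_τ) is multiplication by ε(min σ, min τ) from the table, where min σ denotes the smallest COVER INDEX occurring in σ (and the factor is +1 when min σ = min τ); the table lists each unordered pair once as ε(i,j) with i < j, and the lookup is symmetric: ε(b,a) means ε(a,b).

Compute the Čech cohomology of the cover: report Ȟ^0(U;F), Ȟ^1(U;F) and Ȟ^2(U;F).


nerve of the cover:
  W12={r,t} W13={q,s,t} W14={r,s} W23={p,t,u} W24={p,r} W34={p,s}
  W123={t} W124={r} W134={s} W234={p}
C dims 4,6,4; δ0: rk 3, SNF 1^3; δ1: rk 3, SNF 1^3
Ȟ^0 = (4 − 3) − 0 = 1, so Ȟ^0 ≅ Z
Ȟ^1 = (6 − 3) − 3 = 0, so Ȟ^1 ≅ 0
Ȟ^2 = (4 − 0) − 3 = 1, so Ȟ^2 ≅ Z

Ȟ^0(U;F) ≅ Z, Ȟ^1(U;F) ≅ 0, Ȟ^2(U;F) ≅ Z


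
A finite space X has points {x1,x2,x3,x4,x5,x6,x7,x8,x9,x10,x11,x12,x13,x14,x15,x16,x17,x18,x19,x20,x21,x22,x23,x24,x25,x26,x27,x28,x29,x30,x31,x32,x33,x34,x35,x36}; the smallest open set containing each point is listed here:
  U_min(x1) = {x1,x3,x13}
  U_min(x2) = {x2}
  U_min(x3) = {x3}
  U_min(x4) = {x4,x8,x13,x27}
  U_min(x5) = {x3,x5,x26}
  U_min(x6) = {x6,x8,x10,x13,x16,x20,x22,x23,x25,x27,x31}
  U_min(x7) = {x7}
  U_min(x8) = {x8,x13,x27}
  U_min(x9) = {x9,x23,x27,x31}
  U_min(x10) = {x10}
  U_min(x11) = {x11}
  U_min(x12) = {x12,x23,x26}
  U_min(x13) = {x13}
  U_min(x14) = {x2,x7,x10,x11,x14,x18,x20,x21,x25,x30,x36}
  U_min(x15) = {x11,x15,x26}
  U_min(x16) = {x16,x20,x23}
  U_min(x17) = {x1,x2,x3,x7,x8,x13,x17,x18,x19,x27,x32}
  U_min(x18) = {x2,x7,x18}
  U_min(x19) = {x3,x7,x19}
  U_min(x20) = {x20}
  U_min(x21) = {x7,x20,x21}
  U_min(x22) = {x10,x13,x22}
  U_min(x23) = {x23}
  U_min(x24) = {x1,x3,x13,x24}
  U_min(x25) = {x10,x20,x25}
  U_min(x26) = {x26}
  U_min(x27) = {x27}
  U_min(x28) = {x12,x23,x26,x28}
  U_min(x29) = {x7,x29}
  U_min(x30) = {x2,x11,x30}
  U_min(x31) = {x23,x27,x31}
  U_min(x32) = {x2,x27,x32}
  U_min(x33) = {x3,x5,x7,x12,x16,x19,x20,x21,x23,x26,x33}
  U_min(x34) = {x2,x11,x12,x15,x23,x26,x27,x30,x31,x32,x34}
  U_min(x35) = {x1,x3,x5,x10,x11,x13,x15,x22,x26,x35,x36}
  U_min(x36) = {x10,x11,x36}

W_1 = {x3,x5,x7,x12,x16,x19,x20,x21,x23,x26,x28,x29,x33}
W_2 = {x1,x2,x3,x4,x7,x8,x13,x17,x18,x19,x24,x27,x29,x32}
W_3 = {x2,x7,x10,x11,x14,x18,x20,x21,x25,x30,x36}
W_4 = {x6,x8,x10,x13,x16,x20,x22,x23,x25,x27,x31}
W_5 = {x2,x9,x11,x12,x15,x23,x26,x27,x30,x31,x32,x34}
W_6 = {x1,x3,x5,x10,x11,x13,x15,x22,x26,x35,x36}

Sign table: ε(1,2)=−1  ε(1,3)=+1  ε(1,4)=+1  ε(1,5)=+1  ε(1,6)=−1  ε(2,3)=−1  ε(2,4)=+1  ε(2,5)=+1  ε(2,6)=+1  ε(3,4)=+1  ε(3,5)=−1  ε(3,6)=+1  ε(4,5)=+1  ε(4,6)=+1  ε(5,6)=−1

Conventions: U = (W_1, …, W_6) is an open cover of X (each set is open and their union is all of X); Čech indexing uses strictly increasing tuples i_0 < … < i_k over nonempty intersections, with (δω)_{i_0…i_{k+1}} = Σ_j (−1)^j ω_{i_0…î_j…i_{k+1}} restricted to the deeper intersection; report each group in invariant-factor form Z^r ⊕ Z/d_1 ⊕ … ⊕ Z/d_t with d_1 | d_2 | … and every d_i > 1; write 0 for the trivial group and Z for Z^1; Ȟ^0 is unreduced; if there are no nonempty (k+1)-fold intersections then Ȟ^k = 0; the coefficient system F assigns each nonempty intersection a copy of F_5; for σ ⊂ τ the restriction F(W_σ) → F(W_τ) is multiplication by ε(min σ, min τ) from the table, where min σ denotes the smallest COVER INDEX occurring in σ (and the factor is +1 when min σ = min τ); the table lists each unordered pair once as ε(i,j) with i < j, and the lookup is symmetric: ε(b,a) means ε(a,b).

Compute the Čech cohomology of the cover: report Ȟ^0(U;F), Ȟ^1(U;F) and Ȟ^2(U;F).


Ȟ^0 = 0, Ȟ^1 = 0 and Ȟ^2 = Z/5

nerve of the cover:
  W12={x3,x7,x19,x29} W13={x7,x20,x21} W14={x16,x20,x23} W15={x12,x23,x26} W16={x3,x5,x26} W23={x2,x7,x18} W24={x8,x13,x27} W25={x2,x27,x32} W26={x1,x3,x13} W34={x10,x20,x25} W35={x2,x11,x30} W36={x10,x11,x36} W45={x23,x27,x31} W46={x10,x13,x22} W56={x11,x15,x26}
  W123={x7} W126={x3} W134={x20} W145={x23} W156={x26} W235={x2} W245={x27} W246={x13} W346={x10} W356={x11}
C dims 6,15,10; δ0: rk_F5 6; δ1: rk_F5 9
Ȟ^0 = (6 − 6) − 0 = 0, so Ȟ^0 ≅ 0
Ȟ^1 = (15 − 9) − 6 = 0, so Ȟ^1 ≅ 0
Ȟ^2 = (10 − 0) − 9 = 1, so Ȟ^2 ≅ Z/5


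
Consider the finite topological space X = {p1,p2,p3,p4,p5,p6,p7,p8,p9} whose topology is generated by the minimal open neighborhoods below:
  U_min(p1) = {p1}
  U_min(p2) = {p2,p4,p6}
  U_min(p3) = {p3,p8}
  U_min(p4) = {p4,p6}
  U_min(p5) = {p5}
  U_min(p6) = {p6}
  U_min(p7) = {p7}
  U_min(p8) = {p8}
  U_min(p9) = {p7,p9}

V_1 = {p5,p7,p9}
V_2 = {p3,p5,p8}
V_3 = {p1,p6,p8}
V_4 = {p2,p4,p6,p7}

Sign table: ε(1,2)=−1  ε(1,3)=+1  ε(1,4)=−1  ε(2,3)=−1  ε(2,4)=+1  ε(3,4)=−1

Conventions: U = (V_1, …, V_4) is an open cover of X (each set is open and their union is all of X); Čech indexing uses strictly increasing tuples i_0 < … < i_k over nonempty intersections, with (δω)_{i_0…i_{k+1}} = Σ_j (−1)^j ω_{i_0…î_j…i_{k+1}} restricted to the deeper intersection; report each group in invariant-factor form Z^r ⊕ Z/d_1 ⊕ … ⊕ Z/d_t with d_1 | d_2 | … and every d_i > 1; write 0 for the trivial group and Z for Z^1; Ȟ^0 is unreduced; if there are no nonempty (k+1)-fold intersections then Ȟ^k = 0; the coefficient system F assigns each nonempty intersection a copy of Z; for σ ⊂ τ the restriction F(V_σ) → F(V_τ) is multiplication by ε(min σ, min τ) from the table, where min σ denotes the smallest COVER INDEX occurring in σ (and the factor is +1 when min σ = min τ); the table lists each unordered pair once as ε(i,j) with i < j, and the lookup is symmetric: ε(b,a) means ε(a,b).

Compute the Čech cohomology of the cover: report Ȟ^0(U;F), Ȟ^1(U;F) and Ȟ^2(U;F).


nerve of the cover:
  V12={p5} V14={p7} V23={p8} V34={p6}
C dims 4,4; δ0: rk 3, SNF 1^3
Ȟ^0 = (4 − 3) − 0 = 1, so Ȟ^0 ≅ Z
Ȟ^1 = (4 − 0) − 3 = 1, so Ȟ^1 ≅ Z
Ȟ^2 = (0 − 0) − 0 = 0, so Ȟ^2 ≅ 0

Ȟ^0 = Z,  Ȟ^1 = Z,  Ȟ^2 = 0


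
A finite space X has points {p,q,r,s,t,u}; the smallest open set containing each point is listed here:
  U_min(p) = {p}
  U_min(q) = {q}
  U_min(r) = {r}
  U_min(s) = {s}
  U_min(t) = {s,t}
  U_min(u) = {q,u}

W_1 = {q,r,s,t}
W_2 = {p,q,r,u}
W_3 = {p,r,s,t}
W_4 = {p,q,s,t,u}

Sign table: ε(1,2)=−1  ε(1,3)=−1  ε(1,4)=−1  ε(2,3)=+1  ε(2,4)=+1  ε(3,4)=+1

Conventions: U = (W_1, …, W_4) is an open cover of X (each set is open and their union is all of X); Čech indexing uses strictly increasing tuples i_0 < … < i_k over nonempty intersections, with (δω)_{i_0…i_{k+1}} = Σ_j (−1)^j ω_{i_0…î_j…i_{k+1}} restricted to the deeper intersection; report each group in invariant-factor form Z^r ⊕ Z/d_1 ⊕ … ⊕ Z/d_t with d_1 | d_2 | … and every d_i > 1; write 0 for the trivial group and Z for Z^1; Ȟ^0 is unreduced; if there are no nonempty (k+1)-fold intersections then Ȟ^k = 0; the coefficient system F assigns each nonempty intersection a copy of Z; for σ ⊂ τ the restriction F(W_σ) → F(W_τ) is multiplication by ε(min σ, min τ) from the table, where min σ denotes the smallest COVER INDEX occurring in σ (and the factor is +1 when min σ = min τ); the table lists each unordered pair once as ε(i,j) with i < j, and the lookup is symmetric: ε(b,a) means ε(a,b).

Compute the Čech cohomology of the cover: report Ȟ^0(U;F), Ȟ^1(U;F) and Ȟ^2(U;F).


nonempty intersections:
  W12={q,r} W13={r,s,t} W14={q,s,t} W23={p,r} W24={p,q,u} W34={p,s,t}
  W123={r} W124={q} W134={s,t} W234={p}
C dims 4,6,4; δ0: rk 3, SNF 1^3; δ1: rk 3, SNF 1^3
Ȟ^0: (4−3)−0=1 ⇒ Z
Ȟ^1: (6−3)−3=0 ⇒ 0
Ȟ^2: (4−0)−3=1 ⇒ Z

Ȟ^0 = Z,  Ȟ^1 = 0,  Ȟ^2 = Z


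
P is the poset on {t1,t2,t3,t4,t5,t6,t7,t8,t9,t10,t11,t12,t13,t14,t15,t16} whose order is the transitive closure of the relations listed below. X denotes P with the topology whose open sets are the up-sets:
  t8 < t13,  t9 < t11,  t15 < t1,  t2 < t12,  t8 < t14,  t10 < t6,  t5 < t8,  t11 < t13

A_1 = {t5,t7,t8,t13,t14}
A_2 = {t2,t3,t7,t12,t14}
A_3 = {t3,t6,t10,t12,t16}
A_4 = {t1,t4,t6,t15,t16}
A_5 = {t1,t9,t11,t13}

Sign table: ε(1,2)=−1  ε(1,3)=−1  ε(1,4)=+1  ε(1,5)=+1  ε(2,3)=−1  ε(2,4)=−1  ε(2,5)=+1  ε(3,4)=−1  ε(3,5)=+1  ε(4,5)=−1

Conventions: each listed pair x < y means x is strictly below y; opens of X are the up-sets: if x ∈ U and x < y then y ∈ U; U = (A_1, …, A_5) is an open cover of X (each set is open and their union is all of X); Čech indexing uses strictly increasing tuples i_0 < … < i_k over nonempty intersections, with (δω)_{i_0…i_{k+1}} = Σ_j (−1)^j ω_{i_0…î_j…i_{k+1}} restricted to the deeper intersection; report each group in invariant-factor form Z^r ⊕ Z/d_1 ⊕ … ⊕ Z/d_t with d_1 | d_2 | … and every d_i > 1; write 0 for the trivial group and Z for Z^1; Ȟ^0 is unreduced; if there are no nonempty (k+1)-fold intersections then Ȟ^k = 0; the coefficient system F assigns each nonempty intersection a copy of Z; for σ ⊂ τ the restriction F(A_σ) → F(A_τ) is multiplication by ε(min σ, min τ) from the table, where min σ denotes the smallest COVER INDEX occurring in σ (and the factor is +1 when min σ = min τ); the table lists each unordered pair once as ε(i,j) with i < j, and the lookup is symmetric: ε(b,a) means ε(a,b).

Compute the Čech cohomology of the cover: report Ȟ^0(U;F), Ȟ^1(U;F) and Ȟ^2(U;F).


nerve of the cover:
  A12={t7,t14} A15={t13} A23={t3,t12} A34={t6,t16} A45={t1}
C dims 5,5; δ0: rk 4, SNF 1^4
Ȟ^0 = (5 − 4) − 0 = 1, so Ȟ^0 ≅ Z
Ȟ^1 = (5 − 0) − 4 = 1, so Ȟ^1 ≅ Z
Ȟ^2 = (0 − 0) − 0 = 0, so Ȟ^2 ≅ 0

Ȟ^0(U;F) ≅ Z, Ȟ^1(U;F) ≅ Z, Ȟ^2(U;F) ≅ 0


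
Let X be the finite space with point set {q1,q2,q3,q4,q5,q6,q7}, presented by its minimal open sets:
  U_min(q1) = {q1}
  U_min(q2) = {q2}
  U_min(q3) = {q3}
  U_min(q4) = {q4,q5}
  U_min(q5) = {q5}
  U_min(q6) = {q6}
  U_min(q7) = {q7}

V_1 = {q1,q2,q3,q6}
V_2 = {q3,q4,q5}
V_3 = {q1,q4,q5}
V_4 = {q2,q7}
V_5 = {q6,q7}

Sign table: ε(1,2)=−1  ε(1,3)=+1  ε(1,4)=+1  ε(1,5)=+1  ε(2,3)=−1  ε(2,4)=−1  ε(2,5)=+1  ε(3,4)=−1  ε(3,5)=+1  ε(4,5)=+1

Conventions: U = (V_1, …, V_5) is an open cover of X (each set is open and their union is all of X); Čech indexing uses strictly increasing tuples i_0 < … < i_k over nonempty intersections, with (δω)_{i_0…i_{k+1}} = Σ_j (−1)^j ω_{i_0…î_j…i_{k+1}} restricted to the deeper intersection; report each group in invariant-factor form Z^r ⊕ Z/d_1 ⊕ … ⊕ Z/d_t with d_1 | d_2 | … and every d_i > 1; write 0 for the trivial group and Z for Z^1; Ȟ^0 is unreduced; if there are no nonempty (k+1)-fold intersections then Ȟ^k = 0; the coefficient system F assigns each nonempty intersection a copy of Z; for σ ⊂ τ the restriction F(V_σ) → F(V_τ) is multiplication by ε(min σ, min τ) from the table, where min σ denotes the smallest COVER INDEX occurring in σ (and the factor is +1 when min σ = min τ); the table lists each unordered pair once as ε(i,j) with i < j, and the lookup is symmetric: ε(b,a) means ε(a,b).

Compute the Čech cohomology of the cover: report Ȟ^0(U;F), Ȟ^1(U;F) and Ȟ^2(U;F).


Ȟ^0 ≅ Z, Ȟ^1 ≅ Z^2, Ȟ^2 ≅ 0

cover nerve:
  V12={q3} V13={q1} V14={q2} V15={q6} V23={q4,q5} V45={q7}
C dims 5,6; δ0: rk 4, SNF 1^4
Ȟ^0: (5−4)−0=1 ⇒ Z
Ȟ^1: (6−0)−4=2 ⇒ Z^2
Ȟ^2: (0−0)−0=0 ⇒ 0


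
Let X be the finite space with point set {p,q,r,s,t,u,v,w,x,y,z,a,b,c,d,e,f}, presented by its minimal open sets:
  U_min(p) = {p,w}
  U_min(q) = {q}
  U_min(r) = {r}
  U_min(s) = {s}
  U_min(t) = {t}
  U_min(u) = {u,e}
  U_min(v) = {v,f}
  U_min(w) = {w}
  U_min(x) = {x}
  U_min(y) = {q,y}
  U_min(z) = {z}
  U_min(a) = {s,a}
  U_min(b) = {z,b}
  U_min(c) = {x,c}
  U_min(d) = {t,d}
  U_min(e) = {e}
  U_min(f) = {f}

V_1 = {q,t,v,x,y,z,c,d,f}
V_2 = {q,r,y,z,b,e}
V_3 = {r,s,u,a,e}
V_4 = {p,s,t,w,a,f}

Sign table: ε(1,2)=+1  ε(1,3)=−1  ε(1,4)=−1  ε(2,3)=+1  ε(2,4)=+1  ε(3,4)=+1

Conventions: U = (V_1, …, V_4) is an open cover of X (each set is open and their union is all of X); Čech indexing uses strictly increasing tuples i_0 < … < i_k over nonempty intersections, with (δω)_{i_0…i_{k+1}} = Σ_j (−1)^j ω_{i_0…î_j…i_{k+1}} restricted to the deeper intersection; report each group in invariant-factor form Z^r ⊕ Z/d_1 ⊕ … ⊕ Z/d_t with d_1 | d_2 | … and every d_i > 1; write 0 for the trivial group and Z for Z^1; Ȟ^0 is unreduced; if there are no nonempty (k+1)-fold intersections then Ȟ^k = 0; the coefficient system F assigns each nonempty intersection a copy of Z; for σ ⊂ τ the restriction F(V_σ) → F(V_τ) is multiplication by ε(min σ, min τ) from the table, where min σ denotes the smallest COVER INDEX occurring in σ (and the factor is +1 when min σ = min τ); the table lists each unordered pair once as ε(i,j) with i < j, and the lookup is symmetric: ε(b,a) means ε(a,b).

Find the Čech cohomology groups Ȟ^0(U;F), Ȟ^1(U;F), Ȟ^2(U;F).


Ȟ^0(U;F) ≅ 0; Ȟ^1(U;F) ≅ Z/2; Ȟ^2(U;F) ≅ 0

nonempty overlaps:
  V12={q,y,z} V14={t,f} V23={r,e} V34={s,a}
C dims 4,4; δ0: rk 4, SNF 1^3·2
degree 0: 4−4−0 = 0 → Ȟ^0 ≅ 0
degree 1: 4−0−4 = 0 plus torsion [2] → Ȟ^1 ≅ Z/2
degree 2: 0−0−0 = 0 → Ȟ^2 ≅ 0


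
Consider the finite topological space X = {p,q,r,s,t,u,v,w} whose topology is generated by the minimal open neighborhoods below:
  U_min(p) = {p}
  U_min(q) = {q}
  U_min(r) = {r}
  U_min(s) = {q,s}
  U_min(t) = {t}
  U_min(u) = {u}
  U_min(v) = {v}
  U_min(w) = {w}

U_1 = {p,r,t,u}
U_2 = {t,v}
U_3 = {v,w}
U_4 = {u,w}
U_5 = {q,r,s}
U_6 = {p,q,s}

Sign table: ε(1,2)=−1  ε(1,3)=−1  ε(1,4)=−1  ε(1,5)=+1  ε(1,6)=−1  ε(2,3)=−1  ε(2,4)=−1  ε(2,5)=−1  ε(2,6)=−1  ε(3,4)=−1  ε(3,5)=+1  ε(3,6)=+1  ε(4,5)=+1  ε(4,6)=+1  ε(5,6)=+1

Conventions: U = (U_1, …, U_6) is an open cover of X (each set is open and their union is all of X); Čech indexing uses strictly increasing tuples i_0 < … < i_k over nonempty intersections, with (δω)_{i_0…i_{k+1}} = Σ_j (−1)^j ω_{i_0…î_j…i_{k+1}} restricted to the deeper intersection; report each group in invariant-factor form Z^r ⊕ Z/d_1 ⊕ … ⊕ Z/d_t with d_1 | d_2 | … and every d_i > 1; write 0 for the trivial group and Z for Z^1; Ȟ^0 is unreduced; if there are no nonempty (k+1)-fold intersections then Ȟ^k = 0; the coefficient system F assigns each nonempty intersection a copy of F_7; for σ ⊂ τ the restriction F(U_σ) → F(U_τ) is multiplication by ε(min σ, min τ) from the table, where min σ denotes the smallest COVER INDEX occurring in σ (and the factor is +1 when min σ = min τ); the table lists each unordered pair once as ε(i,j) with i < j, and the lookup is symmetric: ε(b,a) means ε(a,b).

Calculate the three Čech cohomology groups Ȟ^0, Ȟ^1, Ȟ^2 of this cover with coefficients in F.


nonempty overlaps:
  U12={t} U14={u} U15={r} U16={p} U23={v} U34={w} U56={q,s}
C dims 6,7; δ0: rk_F7 6
degree 0: 6−6−0 = 0 → Ȟ^0 ≅ 0
degree 1: 7−0−6 = 1 → Ȟ^1 ≅ Z/7
degree 2: 0−0−0 = 0 → Ȟ^2 ≅ 0

Ȟ^0 = 0; Ȟ^1 = Z/7; Ȟ^2 = 0
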